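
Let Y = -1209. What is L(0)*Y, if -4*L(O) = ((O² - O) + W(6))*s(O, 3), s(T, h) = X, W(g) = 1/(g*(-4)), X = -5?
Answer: 2015/32 ≈ 62.969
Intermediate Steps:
W(g) = -1/(4*g) (W(g) = 1/(-4*g) = -1/(4*g))
s(T, h) = -5
L(O) = -5/96 - 5*O/4 + 5*O²/4 (L(O) = -((O² - O) - ¼/6)*(-5)/4 = -((O² - O) - ¼*⅙)*(-5)/4 = -((O² - O) - 1/24)*(-5)/4 = -(-1/24 + O² - O)*(-5)/4 = -(5/24 - 5*O² + 5*O)/4 = -5/96 - 5*O/4 + 5*O²/4)
L(0)*Y = (-5/96 - 5/4*0 + (5/4)*0²)*(-1209) = (-5/96 + 0 + (5/4)*0)*(-1209) = (-5/96 + 0 + 0)*(-1209) = -5/96*(-1209) = 2015/32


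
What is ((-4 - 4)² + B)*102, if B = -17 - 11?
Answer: 3672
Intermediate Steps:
B = -28
((-4 - 4)² + B)*102 = ((-4 - 4)² - 28)*102 = ((-8)² - 28)*102 = (64 - 28)*102 = 36*102 = 3672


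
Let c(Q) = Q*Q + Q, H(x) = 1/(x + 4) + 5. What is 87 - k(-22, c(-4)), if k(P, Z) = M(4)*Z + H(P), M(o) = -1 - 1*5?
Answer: 2773/18 ≈ 154.06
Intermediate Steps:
H(x) = 5 + 1/(4 + x) (H(x) = 1/(4 + x) + 5 = 5 + 1/(4 + x))
c(Q) = Q + Q**2 (c(Q) = Q**2 + Q = Q + Q**2)
M(o) = -6 (M(o) = -1 - 5 = -6)
k(P, Z) = -6*Z + (21 + 5*P)/(4 + P)
87 - k(-22, c(-4)) = 87 - (21 + 5*(-22) - 6*(-4*(1 - 4))*(4 - 22))/(4 - 22) = 87 - (21 - 110 - 6*(-4*(-3))*(-18))/(-18) = 87 - (-1)*(21 - 110 - 6*12*(-18))/18 = 87 - (-1)*(21 - 110 + 1296)/18 = 87 - (-1)*1207/18 = 87 - 1*(-1207/18) = 87 + 1207/18 = 2773/18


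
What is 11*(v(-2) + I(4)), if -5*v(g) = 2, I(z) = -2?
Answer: -132/5 ≈ -26.400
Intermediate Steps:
v(g) = -⅖ (v(g) = -⅕*2 = -⅖)
11*(v(-2) + I(4)) = 11*(-⅖ - 2) = 11*(-12/5) = -132/5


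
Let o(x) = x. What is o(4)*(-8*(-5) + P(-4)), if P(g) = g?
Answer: 144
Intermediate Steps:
o(4)*(-8*(-5) + P(-4)) = 4*(-8*(-5) - 4) = 4*(40 - 4) = 4*36 = 144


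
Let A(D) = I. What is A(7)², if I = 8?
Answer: 64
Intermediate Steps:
A(D) = 8
A(7)² = 8² = 64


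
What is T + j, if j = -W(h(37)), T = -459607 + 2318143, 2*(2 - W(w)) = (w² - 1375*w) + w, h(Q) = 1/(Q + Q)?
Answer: 20354562693/10952 ≈ 1.8585e+6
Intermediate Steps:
h(Q) = 1/(2*Q)
W(w) = 2 + 687*w - w²/2 (W(w) = 2 - ((w² - 1375*w) + w)/2 = 2 - (w² - 1374*w)/2 = 2 + (687*w - w²/2) = 2 + 687*w - w²/2)
T = 1858536
j = -123579/10952 (j = -(2 + 687*((½)/37) - ((½)/37)²/2) = -(2 + 687*((½)*(1/37)) - ((½)*(1/37))²/2) = -(2 + 687*(1/74) - (1/74)²/2) = -(2 + 687/74 - ½*1/5476) = -(2 + 687/74 - 1/10952) = -1*123579/10952 = -123579/10952 ≈ -11.284)
T + j = 1858536 - 123579/10952 = 20354562693/10952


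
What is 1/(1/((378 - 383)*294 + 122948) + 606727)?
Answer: 121478/73703982507 ≈ 1.6482e-6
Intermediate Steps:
1/(1/((378 - 383)*294 + 122948) + 606727) = 1/(1/(-5*294 + 122948) + 606727) = 1/(1/(-1470 + 122948) + 606727) = 1/(1/121478 + 606727) = 1/(73703982507/121478) = 121478/73703982507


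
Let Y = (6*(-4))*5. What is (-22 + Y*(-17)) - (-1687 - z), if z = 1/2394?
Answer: 8869771/2394 ≈ 3705.0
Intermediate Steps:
z = 1/2394 ≈ 0.00041771
Y = -120 (Y = -24*5 = -120)
(-22 + Y*(-17)) - (-1687 - z) = (-22 - 120*(-17)) - (-1687 - 1*1/2394) = (-22 + 2040) - (-1687 - 1/2394) = 2018 - 1*(-4038679/2394) = 2018 + 4038679/2394 = 8869771/2394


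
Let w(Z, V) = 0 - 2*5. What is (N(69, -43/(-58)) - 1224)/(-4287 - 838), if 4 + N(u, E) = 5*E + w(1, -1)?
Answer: 71589/297250 ≈ 0.24084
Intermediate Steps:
w(Z, V) = -10 (w(Z, V) = 0 - 10 = -10)
N(u, E) = -14 + 5*E (N(u, E) = -4 + (5*E - 10) = -4 + (-10 + 5*E) = -14 + 5*E)
(N(69, -43/(-58)) - 1224)/(-4287 - 838) = ((-14 + 5*(-43/(-58))) - 1224)/(-4287 - 838) = ((-14 + 5*(-43*(-1/58))) - 1224)/(-5125) = ((-14 + 5*(43/58)) - 1224)*(-1/5125) = ((-14 + 215/58) - 1224)*(-1/5125) = (-597/58 - 1224)*(-1/5125) = -71589/58*(-1/5125) = 71589/297250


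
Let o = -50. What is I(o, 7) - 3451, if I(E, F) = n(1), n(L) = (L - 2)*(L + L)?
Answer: -3453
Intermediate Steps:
n(L) = 2*L*(-2 + L) (n(L) = (-2 + L)*(2*L) = 2*L*(-2 + L))
I(E, F) = -2 (I(E, F) = 2*1*(-2 + 1) = 2*1*(-1) = -2)
I(o, 7) - 3451 = -2 - 3451 = -3453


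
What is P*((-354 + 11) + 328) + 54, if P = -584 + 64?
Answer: 7854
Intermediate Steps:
P = -520
P*((-354 + 11) + 328) + 54 = -520*((-354 + 11) + 328) + 54 = -520*(-343 + 328) + 54 = -520*(-15) + 54 = 7800 + 54 = 7854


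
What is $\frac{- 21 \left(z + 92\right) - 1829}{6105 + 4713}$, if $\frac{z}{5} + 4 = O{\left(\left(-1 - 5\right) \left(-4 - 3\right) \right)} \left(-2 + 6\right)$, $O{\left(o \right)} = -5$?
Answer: $- \frac{1241}{10818} \approx -0.11472$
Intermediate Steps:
$z = -120$ ($z = -20 + 5 \left(- 5 \left(-2 + 6\right)\right) = -20 + 5 \left(\left(-5\right) 4\right) = -20 + 5 \left(-20\right) = -20 - 100 = -120$)
$\frac{- 21 \left(z + 92\right) - 1829}{6105 + 4713} = \frac{- 21 \left(-120 + 92\right) - 1829}{6105 + 4713} = \frac{\left(-21\right) \left(-28\right) - 1829}{10818} = \left(588 - 1829\right) \frac{1}{10818} = \left(-1241\right) \frac{1}{10818} = - \frac{1241}{10818}$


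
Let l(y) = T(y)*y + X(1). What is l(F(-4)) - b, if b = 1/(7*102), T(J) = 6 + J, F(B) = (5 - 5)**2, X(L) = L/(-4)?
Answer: -359/1428 ≈ -0.25140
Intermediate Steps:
X(L) = -L/4 (X(L) = L*(-1/4) = -L/4)
F(B) = 0 (F(B) = 0**2 = 0)
l(y) = -1/4 + y*(6 + y) (l(y) = (6 + y)*y - 1/4*1 = y*(6 + y) - 1/4 = -1/4 + y*(6 + y))
b = 1/714 ≈ 0.0014006
l(F(-4)) - b = (-1/4 + 0*(6 + 0)) - 1*1/714 = (-1/4 + 0*6) - 1/714 = (-1/4 + 0) - 1/714 = -1/4 - 1/714 = -359/1428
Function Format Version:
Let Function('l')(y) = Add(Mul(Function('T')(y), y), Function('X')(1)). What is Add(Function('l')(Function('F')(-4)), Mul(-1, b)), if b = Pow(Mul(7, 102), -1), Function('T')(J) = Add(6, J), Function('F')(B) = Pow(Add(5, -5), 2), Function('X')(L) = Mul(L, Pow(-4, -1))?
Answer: Rational(-359, 1428) ≈ -0.25140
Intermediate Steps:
Function('X')(L) = Mul(Rational(-1, 4), L) (Function('X')(L) = Mul(L, Rational(-1, 4)) = Mul(Rational(-1, 4), L))
Function('F')(B) = 0 (Function('F')(B) = Pow(0, 2) = 0)
Function('l')(y) = Add(Rational(-1, 4), Mul(y, Add(6, y))) (Function('l')(y) = Add(Mul(Add(6, y), y), Mul(Rational(-1, 4), 1)) = Add(Mul(y, Add(6, y)), Rational(-1, 4)) = Add(Rational(-1, 4), Mul(y, Add(6, y))))
b = Rational(1, 714) (b = Pow(714, -1) = Rational(1, 714) ≈ 0.0014006)
Add(Function('l')(Function('F')(-4)), Mul(-1, b)) = Add(Add(Rational(-1, 4), Mul(0, Add(6, 0))), Mul(-1, Rational(1, 714))) = Add(Add(Rational(-1, 4), Mul(0, 6)), Rational(-1, 714)) = Add(Add(Rational(-1, 4), 0), Rational(-1, 714)) = Add(Rational(-1, 4), Rational(-1, 714)) = Rational(-359, 1428)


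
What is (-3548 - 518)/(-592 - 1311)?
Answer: 4066/1903 ≈ 2.1366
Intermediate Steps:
(-3548 - 518)/(-592 - 1311) = -4066/(-1903) = -4066*(-1/1903) = 4066/1903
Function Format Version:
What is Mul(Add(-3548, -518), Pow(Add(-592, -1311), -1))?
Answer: Rational(4066, 1903) ≈ 2.1366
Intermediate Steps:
Mul(Add(-3548, -518), Pow(Add(-592, -1311), -1)) = Mul(-4066, Pow(-1903, -1)) = Mul(-4066, Rational(-1, 1903)) = Rational(4066, 1903)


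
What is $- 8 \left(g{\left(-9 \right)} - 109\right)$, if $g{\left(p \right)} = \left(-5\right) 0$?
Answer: $872$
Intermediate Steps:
$g{\left(p \right)} = 0$
$- 8 \left(g{\left(-9 \right)} - 109\right) = - 8 \left(0 - 109\right) = \left(-8\right) \left(-109\right) = 872$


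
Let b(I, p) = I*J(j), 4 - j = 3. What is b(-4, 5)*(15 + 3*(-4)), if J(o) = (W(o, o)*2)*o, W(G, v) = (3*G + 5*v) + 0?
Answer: -192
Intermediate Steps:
j = 1 (j = 4 - 1*3 = 4 - 3 = 1)
W(G, v) = 3*G + 5*v
J(o) = 16*o² (J(o) = ((3*o + 5*o)*2)*o = ((8*o)*2)*o = (16*o)*o = 16*o²)
b(I, p) = 16*I (b(I, p) = I*(16*1²) = I*(16*1) = I*16 = 16*I)
b(-4, 5)*(15 + 3*(-4)) = (16*(-4))*(15 + 3*(-4)) = -64*(15 - 12) = -64*3 = -192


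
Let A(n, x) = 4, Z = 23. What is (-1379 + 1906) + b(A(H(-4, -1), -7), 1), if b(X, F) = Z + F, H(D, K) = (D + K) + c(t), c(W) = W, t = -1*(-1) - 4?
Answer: 551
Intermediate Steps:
t = -3 (t = 1 - 4 = -3)
H(D, K) = -3 + D + K (H(D, K) = (D + K) - 3 = -3 + D + K)
b(X, F) = 23 + F
(-1379 + 1906) + b(A(H(-4, -1), -7), 1) = (-1379 + 1906) + (23 + 1) = 527 + 24 = 551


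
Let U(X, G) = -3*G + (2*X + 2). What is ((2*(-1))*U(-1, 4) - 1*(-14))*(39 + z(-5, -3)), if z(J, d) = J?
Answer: 1292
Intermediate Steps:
U(X, G) = 2 - 3*G + 2*X (U(X, G) = -3*G + (2 + 2*X) = 2 - 3*G + 2*X)
((2*(-1))*U(-1, 4) - 1*(-14))*(39 + z(-5, -3)) = ((2*(-1))*(2 - 3*4 + 2*(-1)) - 1*(-14))*(39 - 5) = (-2*(2 - 12 - 2) + 14)*34 = (-2*(-12) + 14)*34 = (24 + 14)*34 = 38*34 = 1292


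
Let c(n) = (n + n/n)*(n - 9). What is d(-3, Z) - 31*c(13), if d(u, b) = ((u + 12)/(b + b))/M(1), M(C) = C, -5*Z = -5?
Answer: -3463/2 ≈ -1731.5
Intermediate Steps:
Z = 1 (Z = -⅕*(-5) = 1)
c(n) = (1 + n)*(-9 + n) (c(n) = (n + 1)*(-9 + n) = (1 + n)*(-9 + n))
d(u, b) = (12 + u)/(2*b) (d(u, b) = ((u + 12)/(b + b))/1 = ((12 + u)/((2*b)))*1 = ((12 + u)*(1/(2*b)))*1 = ((12 + u)/(2*b))*1 = (12 + u)/(2*b))
d(-3, Z) - 31*c(13) = (½)*(12 - 3)/1 - 31*(-9 + 13² - 8*13) = (½)*1*9 - 31*(-9 + 169 - 104) = 9/2 - 31*56 = 9/2 - 1736 = -3463/2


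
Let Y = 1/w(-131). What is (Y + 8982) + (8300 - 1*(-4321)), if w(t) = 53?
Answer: 1144960/53 ≈ 21603.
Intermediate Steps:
Y = 1/53 ≈ 0.018868
(Y + 8982) + (8300 - 1*(-4321)) = (1/53 + 8982) + (8300 - 1*(-4321)) = 476047/53 + (8300 + 4321) = 476047/53 + 12621 = 1144960/53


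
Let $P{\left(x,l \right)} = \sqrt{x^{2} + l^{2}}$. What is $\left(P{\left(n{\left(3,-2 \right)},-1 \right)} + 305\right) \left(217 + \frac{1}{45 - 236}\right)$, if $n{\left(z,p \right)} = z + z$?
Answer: $\frac{12641030}{191} + \frac{41446 \sqrt{37}}{191} \approx 67503.0$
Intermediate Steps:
$n{\left(z,p \right)} = 2 z$
$P{\left(x,l \right)} = \sqrt{l^{2} + x^{2}}$
$\left(P{\left(n{\left(3,-2 \right)},-1 \right)} + 305\right) \left(217 + \frac{1}{45 - 236}\right) = \left(\sqrt{\left(-1\right)^{2} + \left(2 \cdot 3\right)^{2}} + 305\right) \left(217 + \frac{1}{45 - 236}\right) = \left(\sqrt{1 + 6^{2}} + 305\right) \left(217 + \frac{1}{-191}\right) = \left(\sqrt{1 + 36} + 305\right) \left(217 - \frac{1}{191}\right) = \left(\sqrt{37} + 305\right) \frac{41446}{191} = \left(305 + \sqrt{37}\right) \frac{41446}{191} = \frac{12641030}{191} + \frac{41446 \sqrt{37}}{191}$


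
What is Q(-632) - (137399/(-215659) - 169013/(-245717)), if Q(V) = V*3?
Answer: -100473780330172/52991082503 ≈ -1896.1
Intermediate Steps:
Q(V) = 3*V
Q(-632) - (137399/(-215659) - 169013/(-245717)) = 3*(-632) - (137399/(-215659) - 169013/(-245717)) = -1896 - (137399*(-1/215659) - 169013*(-1/245717)) = -1896 - (-137399/215659 + 169013/245717) = -1896 - 1*2687904484/52991082503 = -1896 - 2687904484/52991082503 = -100473780330172/52991082503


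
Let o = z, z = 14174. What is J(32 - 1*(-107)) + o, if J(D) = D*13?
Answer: 15981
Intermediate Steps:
o = 14174
J(D) = 13*D
J(32 - 1*(-107)) + o = 13*(32 - 1*(-107)) + 14174 = 13*(32 + 107) + 14174 = 13*139 + 14174 = 1807 + 14174 = 15981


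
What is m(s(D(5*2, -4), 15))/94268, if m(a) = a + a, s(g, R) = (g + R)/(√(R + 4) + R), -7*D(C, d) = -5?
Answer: 825/33983614 - 55*√19/33983614 ≈ 1.7222e-5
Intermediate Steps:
D(C, d) = 5/7 (D(C, d) = -⅐*(-5) = 5/7)
s(g, R) = (R + g)/(R + √(4 + R)) (s(g, R) = (R + g)/(√(4 + R) + R) = (R + g)/(R + √(4 + R)))
m(a) = 2*a
m(s(D(5*2, -4), 15))/94268 = (2*((15 + 5/7)/(15 + √(4 + 15))))/94268 = (2*((110/7)/(15 + √19)))*(1/94268) = (2*(110/(7*(15 + √19))))*(1/94268) = (220/(7*(15 + √19)))*(1/94268) = 55/(164969*(15 + √19))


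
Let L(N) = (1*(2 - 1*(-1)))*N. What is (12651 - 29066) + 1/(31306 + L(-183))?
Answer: -504876154/30757 ≈ -16415.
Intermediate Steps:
L(N) = 3*N (L(N) = (1*(2 + 1))*N = (1*3)*N = 3*N)
(12651 - 29066) + 1/(31306 + L(-183)) = (12651 - 29066) + 1/(31306 + 3*(-183)) = -16415 + 1/(31306 - 549) = -16415 + 1/30757 = -504876154/30757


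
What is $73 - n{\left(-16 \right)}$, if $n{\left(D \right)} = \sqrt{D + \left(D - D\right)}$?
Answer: $73 - 4 i \approx 73.0 - 4.0 i$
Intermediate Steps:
$n{\left(D \right)} = \sqrt{D}$ ($n{\left(D \right)} = \sqrt{D + 0} = \sqrt{D}$)
$73 - n{\left(-16 \right)} = 73 - \sqrt{-16} = 73 - 4 i$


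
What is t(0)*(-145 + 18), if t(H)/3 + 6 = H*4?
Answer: 2286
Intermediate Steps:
t(H) = -18 + 12*H (t(H) = -18 + 3*(H*4) = -18 + 3*(4*H) = -18 + 12*H)
t(0)*(-145 + 18) = (-18 + 12*0)*(-145 + 18) = (-18 + 0)*(-127) = -18*(-127) = 2286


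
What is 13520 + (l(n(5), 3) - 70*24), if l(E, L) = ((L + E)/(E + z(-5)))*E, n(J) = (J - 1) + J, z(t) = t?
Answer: 11867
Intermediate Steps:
n(J) = -1 + 2*J (n(J) = (-1 + J) + J = -1 + 2*J)
l(E, L) = E*(E + L)/(-5 + E) (l(E, L) = ((L + E)/(E - 5))*E = ((E + L)/(-5 + E))*E = E*(E + L)/(-5 + E))
13520 + (l(n(5), 3) - 70*24) = 13520 + ((-1 + 2*5)*((-1 + 2*5) + 3)/(-5 + (-1 + 2*5)) - 70*24) = 13520 + ((-1 + 10)*((-1 + 10) + 3)/(-5 + (-1 + 10)) - 1680) = 13520 + (9*(9 + 3)/(-5 + 9) - 1680) = 13520 + (9*12/4 - 1680) = 13520 + (9*(1/4)*12 - 1680) = 13520 + (27 - 1680) = 13520 - 1653 = 11867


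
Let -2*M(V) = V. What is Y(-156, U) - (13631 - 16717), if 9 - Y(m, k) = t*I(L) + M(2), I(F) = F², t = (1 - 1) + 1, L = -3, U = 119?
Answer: 3087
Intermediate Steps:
M(V) = -V/2
t = 1 (t = 0 + 1 = 1)
Y(m, k) = 1 (Y(m, k) = 9 - (1*(-3)² - ½*2) = 9 - (1*9 - 1) = 9 - (9 - 1) = 9 - 1*8 = 9 - 8 = 1)
Y(-156, U) - (13631 - 16717) = 1 - (13631 - 16717) = 1 - 1*(-3086) = 1 + 3086 = 3087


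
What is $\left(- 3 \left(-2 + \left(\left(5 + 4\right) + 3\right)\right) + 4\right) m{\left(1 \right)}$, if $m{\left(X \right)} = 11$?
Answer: $-286$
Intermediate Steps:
$\left(- 3 \left(-2 + \left(\left(5 + 4\right) + 3\right)\right) + 4\right) m{\left(1 \right)} = \left(- 3 \left(-2 + \left(\left(5 + 4\right) + 3\right)\right) + 4\right) 11 = \left(- 3 \left(-2 + \left(9 + 3\right)\right) + 4\right) 11 = \left(- 3 \left(-2 + 12\right) + 4\right) 11 = \left(\left(-3\right) 10 + 4\right) 11 = \left(-30 + 4\right) 11 = \left(-26\right) 11 = -286$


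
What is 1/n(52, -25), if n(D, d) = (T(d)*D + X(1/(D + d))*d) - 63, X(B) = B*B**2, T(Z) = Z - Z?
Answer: -19683/1240054 ≈ -0.015873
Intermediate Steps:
T(Z) = 0
X(B) = B**3
n(D, d) = -63 + d/(D + d)**3 (n(D, d) = (0*D + (1/(D + d))**3*d) - 63 = (0 + d/(D + d)**3) - 63 = d/(D + d)**3 - 63 = -63 + d/(D + d)**3)
1/n(52, -25) = 1/(-63 - 25/(52 - 25)**3) = 1/(-63 - 25/27**3) = 1/(-63 - 25*1/19683) = 1/(-63 - 25/19683) = 1/(-1240054/19683) = -19683/1240054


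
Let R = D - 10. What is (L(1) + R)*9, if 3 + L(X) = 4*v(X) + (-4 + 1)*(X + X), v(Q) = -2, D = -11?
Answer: -342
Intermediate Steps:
L(X) = -11 - 6*X (L(X) = -3 + (4*(-2) + (-4 + 1)*(X + X)) = -3 + (-8 - 6*X) = -11 - 6*X)
R = -21 (R = -11 - 10 = -21)
(L(1) + R)*9 = ((-11 - 6*1) - 21)*9 = ((-11 - 6) - 21)*9 = (-17 - 21)*9 = -38*9 = -342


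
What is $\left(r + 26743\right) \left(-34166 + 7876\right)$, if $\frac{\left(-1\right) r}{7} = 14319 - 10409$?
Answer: $16483830$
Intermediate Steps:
$r = -27370$ ($r = - 7 \left(14319 - 10409\right) = \left(-7\right) 3910 = -27370$)
$\left(r + 26743\right) \left(-34166 + 7876\right) = \left(-27370 + 26743\right) \left(-34166 + 7876\right) = \left(-627\right) \left(-26290\right) = 16483830$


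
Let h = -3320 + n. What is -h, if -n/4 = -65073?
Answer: -256972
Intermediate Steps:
n = 260292 (n = -4*(-65073) = 260292)
h = 256972 (h = -3320 + 260292 = 256972)
-h = -1*256972 = -256972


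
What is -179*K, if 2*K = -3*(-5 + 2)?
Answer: -1611/2 ≈ -805.50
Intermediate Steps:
K = 9/2 (K = (-3*(-5 + 2))/2 = (-3*(-3))/2 = (½)*9 = 9/2 ≈ 4.5000)
-179*K = -179*9/2 = -1611/2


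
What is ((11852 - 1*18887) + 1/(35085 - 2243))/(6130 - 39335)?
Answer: 231043469/1090518610 ≈ 0.21187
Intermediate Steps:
((11852 - 1*18887) + 1/(35085 - 2243))/(6130 - 39335) = ((11852 - 18887) + 1/32842)/(-33205) = (-7035 + 1/32842)*(-1/33205) = -231043469/32842*(-1/33205) = 231043469/1090518610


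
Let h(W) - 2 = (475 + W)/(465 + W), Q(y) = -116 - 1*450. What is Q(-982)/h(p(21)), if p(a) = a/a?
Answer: -65939/352 ≈ -187.33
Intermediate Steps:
p(a) = 1
Q(y) = -566 (Q(y) = -116 - 450 = -566)
h(W) = 2 + (475 + W)/(465 + W)
Q(-982)/h(p(21)) = -566*(465 + 1)/(1405 + 3*1) = -566*466/(1405 + 3) = -566/((1/466)*1408) = -566/704/233 = -566*233/704 = -65939/352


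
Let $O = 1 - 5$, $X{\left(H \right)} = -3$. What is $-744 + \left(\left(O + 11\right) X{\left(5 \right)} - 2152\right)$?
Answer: $-2917$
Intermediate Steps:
$O = -4$
$-744 + \left(\left(O + 11\right) X{\left(5 \right)} - 2152\right) = -744 - \left(2152 - \left(-4 + 11\right) \left(-3\right)\right) = -744 + \left(7 \left(-3\right) - 2152\right) = -744 - 2173 = -2917$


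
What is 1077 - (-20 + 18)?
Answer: 1079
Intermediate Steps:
1077 - (-20 + 18) = 1077 - (-2) = 1077 - 1*(-2) = 1077 + 2 = 1079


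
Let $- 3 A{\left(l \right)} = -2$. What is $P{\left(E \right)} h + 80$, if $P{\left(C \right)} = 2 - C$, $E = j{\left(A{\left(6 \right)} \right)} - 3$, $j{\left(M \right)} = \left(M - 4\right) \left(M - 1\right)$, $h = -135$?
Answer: $-445$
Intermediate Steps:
$A{\left(l \right)} = \frac{2}{3}$ ($A{\left(l \right)} = \left(- \frac{1}{3}\right) \left(-2\right) = \frac{2}{3}$)
$j{\left(M \right)} = \left(-1 + M\right) \left(-4 + M\right)$ ($j{\left(M \right)} = \left(-4 + M\right) \left(-1 + M\right) = \left(-1 + M\right) \left(-4 + M\right)$)
$E = - \frac{17}{9}$ ($E = \left(4 + \left(\frac{2}{3}\right)^{2} - \frac{10}{3}\right) - 3 = \left(4 + \frac{4}{9} - \frac{10}{3}\right) - 3 = \frac{10}{9} - 3 = - \frac{17}{9} \approx -1.8889$)
$P{\left(E \right)} h + 80 = \left(2 - - \frac{17}{9}\right) \left(-135\right) + 80 = \left(2 + \frac{17}{9}\right) \left(-135\right) + 80 = \frac{35}{9} \left(-135\right) + 80 = -525 + 80 = -445$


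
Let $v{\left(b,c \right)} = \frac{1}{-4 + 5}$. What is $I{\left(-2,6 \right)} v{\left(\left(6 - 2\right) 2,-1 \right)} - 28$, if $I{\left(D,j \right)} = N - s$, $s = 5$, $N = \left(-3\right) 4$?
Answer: $-45$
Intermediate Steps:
$v{\left(b,c \right)} = 1$ ($v{\left(b,c \right)} = 1^{-1} = 1$)
$N = -12$
$I{\left(D,j \right)} = -17$ ($I{\left(D,j \right)} = -12 - 5 = -17$)
$I{\left(-2,6 \right)} v{\left(\left(6 - 2\right) 2,-1 \right)} - 28 = \left(-17\right) 1 - 28 = -17 - 28 = -45$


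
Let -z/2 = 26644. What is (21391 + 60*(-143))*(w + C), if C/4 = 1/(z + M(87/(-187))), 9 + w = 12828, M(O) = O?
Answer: 1636484872322459/9964943 ≈ 1.6422e+8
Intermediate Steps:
z = -53288 (z = -2*26644 = -53288)
w = 12819 (w = -9 + 12828 = 12819)
C = -748/9964943 (C = 4/(-53288 + 87/(-187)) = 4/(-53288 + 87*(-1/187)) = 4/(-53288 - 87/187) = 4/(-9964943/187) = 4*(-187/9964943) = -748/9964943 ≈ -7.5063e-5)
(21391 + 60*(-143))*(w + C) = (21391 + 60*(-143))*(12819 - 748/9964943) = (21391 - 8580)*(127740603569/9964943) = 12811*(127740603569/9964943) = 1636484872322459/9964943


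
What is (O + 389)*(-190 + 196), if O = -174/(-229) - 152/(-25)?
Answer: 13597098/5725 ≈ 2375.0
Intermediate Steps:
O = 39158/5725 (O = -174*(-1/229) - 152*(-1/25) = 174/229 + 152/25 = 39158/5725 ≈ 6.8398)
(O + 389)*(-190 + 196) = (39158/5725 + 389)*(-190 + 196) = (2266183/5725)*6 = 13597098/5725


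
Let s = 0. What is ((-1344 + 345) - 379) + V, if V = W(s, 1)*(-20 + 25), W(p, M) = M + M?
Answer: -1368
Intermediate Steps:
W(p, M) = 2*M
V = 10 (V = (2*1)*(-20 + 25) = 2*5 = 10)
((-1344 + 345) - 379) + V = ((-1344 + 345) - 379) + 10 = (-999 - 379) + 10 = -1378 + 10 = -1368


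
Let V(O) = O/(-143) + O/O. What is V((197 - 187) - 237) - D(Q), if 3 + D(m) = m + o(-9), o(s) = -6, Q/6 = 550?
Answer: -470243/143 ≈ -3288.4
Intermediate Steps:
Q = 3300 (Q = 6*550 = 3300)
D(m) = -9 + m (D(m) = -3 + (m - 6) = -3 + (-6 + m) = -9 + m)
V(O) = 1 - O/143 (V(O) = O*(-1/143) + 1 = -O/143 + 1 = 1 - O/143)
V((197 - 187) - 237) - D(Q) = (1 - ((197 - 187) - 237)/143) - (-9 + 3300) = (1 - (10 - 237)/143) - 1*3291 = (1 - 1/143*(-227)) - 3291 = (1 + 227/143) - 3291 = 370/143 - 3291 = -470243/143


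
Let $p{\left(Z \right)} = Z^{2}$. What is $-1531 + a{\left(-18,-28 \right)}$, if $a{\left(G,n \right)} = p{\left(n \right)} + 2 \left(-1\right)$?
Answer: $-749$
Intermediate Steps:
$a{\left(G,n \right)} = -2 + n^{2}$ ($a{\left(G,n \right)} = n^{2} + 2 \left(-1\right) = n^{2} - 2 = -2 + n^{2}$)
$-1531 + a{\left(-18,-28 \right)} = -1531 - \left(2 - \left(-28\right)^{2}\right) = -1531 + \left(-2 + 784\right) = -1531 + 782 = -749$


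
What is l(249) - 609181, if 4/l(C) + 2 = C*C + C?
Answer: -9480074721/15562 ≈ -6.0918e+5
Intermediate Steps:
l(C) = 4/(-2 + C + C²) (l(C) = 4/(-2 + (C*C + C)) = 4/(-2 + (C² + C)) = 4/(-2 + (C + C²)) = 4/(-2 + C + C²))
l(249) - 609181 = 4/(-2 + 249 + 249²) - 609181 = 4/(-2 + 249 + 62001) - 609181 = 4/62248 - 609181 = 4*(1/62248) - 609181 = 1/15562 - 609181 = -9480074721/15562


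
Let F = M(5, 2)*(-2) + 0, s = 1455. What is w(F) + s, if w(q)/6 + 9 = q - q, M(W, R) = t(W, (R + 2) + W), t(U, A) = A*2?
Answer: 1401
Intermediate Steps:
t(U, A) = 2*A
M(W, R) = 4 + 2*R + 2*W (M(W, R) = 2*((R + 2) + W) = 2*((2 + R) + W) = 2*(2 + R + W) = 4 + 2*R + 2*W)
F = -36 (F = (4 + 2*2 + 2*5)*(-2) + 0 = (4 + 4 + 10)*(-2) + 0 = 18*(-2) + 0 = -36 + 0 = -36)
w(q) = -54 (w(q) = -54 + 6*(q - q) = -54 + 6*0 = -54 + 0 = -54)
w(F) + s = -54 + 1455 = 1401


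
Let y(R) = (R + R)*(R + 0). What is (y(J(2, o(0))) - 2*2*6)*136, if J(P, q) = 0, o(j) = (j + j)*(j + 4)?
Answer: -3264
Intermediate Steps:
o(j) = 2*j*(4 + j) (o(j) = (2*j)*(4 + j) = 2*j*(4 + j))
y(R) = 2*R² (y(R) = (2*R)*R = 2*R²)
(y(J(2, o(0))) - 2*2*6)*136 = (2*0² - 2*2*6)*136 = (2*0 - 4*6)*136 = (0 - 24)*136 = -24*136 = -3264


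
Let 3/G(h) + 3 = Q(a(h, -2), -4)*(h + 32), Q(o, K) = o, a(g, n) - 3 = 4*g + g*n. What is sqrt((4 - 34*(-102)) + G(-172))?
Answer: sqrt(7912067241979)/47737 ≈ 58.924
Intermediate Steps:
a(g, n) = 3 + 4*g + g*n (a(g, n) = 3 + (4*g + g*n) = 3 + 4*g + g*n)
G(h) = 3/(-3 + (3 + 2*h)*(32 + h)) (G(h) = 3/(-3 + (3 + 4*h + h*(-2))*(h + 32)) = 3/(-3 + (3 + 4*h - 2*h)*(32 + h)) = 3/(-3 + (3 + 2*h)*(32 + h)))
sqrt((4 - 34*(-102)) + G(-172)) = sqrt((4 - 34*(-102)) + 3/(93 + 2*(-172)**2 + 67*(-172))) = sqrt((4 + 3468) + 3/(93 + 2*29584 - 11524)) = sqrt(3472 + 3/(93 + 59168 - 11524)) = sqrt(3472 + 3/47737) = sqrt(165742867/47737) = sqrt(7912067241979)/47737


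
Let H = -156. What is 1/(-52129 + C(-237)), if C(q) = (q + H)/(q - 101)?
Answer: -338/17619209 ≈ -1.9184e-5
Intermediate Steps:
C(q) = (-156 + q)/(-101 + q) (C(q) = (q - 156)/(q - 101) = (-156 + q)/(-101 + q))
1/(-52129 + C(-237)) = 1/(-52129 + (-156 - 237)/(-101 - 237)) = 1/(-52129 - 393/(-338)) = 1/(-52129 - 1/338*(-393)) = 1/(-52129 + 393/338) = 1/(-17619209/338) = -338/17619209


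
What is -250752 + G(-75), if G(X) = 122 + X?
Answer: -250705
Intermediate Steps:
-250752 + G(-75) = -250752 + (122 - 75) = -250752 + 47 = -250705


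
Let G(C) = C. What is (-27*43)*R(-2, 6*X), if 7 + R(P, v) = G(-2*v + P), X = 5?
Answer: 80109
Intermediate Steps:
R(P, v) = -7 + P - 2*v (R(P, v) = -7 + (-2*v + P) = -7 + (P - 2*v) = -7 + P - 2*v)
(-27*43)*R(-2, 6*X) = (-27*43)*(-7 - 2 - 12*5) = -1161*(-7 - 2 - 2*30) = -1161*(-7 - 2 - 60) = -1161*(-69) = 80109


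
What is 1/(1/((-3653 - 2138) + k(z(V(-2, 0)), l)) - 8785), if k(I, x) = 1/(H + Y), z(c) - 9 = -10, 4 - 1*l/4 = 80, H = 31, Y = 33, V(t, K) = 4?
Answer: -370623/3255923119 ≈ -0.00011383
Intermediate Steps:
l = -304 (l = 16 - 4*80 = 16 - 320 = -304)
z(c) = -1 (z(c) = 9 - 10 = -1)
k(I, x) = 1/64 (k(I, x) = 1/(31 + 33) = 1/64)
1/(1/((-3653 - 2138) + k(z(V(-2, 0)), l)) - 8785) = 1/(1/((-3653 - 2138) + 1/64) - 8785) = 1/(1/(-5791 + 1/64) - 8785) = 1/(1/(-370623/64) - 8785) = 1/(-64/370623 - 8785) = 1/(-3255923119/370623) = -370623/3255923119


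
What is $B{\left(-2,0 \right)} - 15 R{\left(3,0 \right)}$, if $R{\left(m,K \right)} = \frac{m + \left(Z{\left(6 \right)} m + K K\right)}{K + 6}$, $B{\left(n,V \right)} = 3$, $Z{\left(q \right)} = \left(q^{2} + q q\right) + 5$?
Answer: $-582$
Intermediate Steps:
$Z{\left(q \right)} = 5 + 2 q^{2}$ ($Z{\left(q \right)} = \left(q^{2} + q^{2}\right) + 5 = 2 q^{2} + 5 = 5 + 2 q^{2}$)
$R{\left(m,K \right)} = \frac{K^{2} + 78 m}{6 + K}$ ($R{\left(m,K \right)} = \frac{m + \left(\left(5 + 2 \cdot 6^{2}\right) m + K K\right)}{K + 6} = \frac{m + \left(\left(5 + 2 \cdot 36\right) m + K^{2}\right)}{6 + K} = \frac{m + \left(\left(5 + 72\right) m + K^{2}\right)}{6 + K} = \frac{m + \left(77 m + K^{2}\right)}{6 + K} = \frac{m + \left(K^{2} + 77 m\right)}{6 + K} = \frac{K^{2} + 78 m}{6 + K}$)
$B{\left(-2,0 \right)} - 15 R{\left(3,0 \right)} = 3 - 15 \frac{0^{2} + 78 \cdot 3}{6 + 0} = 3 - 15 \frac{0 + 234}{6} = 3 - 15 \cdot \frac{1}{6} \cdot 234 = 3 - 585 = -582$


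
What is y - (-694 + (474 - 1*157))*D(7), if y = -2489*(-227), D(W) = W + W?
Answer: 570281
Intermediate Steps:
D(W) = 2*W
y = 565003
y - (-694 + (474 - 1*157))*D(7) = 565003 - (-694 + (474 - 1*157))*2*7 = 565003 - (-694 + (474 - 157))*14 = 565003 - (-694 + 317)*14 = 565003 - (-377)*14 = 565003 - 1*(-5278) = 565003 + 5278 = 570281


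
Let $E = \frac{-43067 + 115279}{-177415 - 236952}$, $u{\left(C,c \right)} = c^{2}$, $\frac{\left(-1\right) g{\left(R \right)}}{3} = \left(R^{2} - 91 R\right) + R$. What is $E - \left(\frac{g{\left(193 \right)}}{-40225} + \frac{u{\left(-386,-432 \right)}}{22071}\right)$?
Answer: $- \frac{1240050863513603}{122625832814275} \approx -10.112$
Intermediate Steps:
$g{\left(R \right)} = - 3 R^{2} + 270 R$ ($g{\left(R \right)} = - 3 \left(\left(R^{2} - 91 R\right) + R\right) = - 3 \left(R^{2} - 90 R\right) = - 3 R^{2} + 270 R$)
$E = - \frac{72212}{414367}$ ($E = \frac{72212}{-414367} = 72212 \left(- \frac{1}{414367}\right) = - \frac{72212}{414367} \approx -0.17427$)
$E - \left(\frac{g{\left(193 \right)}}{-40225} + \frac{u{\left(-386,-432 \right)}}{22071}\right) = - \frac{72212}{414367} - \left(\frac{3 \cdot 193 \left(90 - 193\right)}{-40225} + \frac{\left(-432\right)^{2}}{22071}\right) = - \frac{72212}{414367} - \left(3 \cdot 193 \left(90 - 193\right) \left(- \frac{1}{40225}\right) + 186624 \cdot \frac{1}{22071}\right) = - \frac{72212}{414367} - \left(3 \cdot 193 \left(-103\right) \left(- \frac{1}{40225}\right) + \frac{62208}{7357}\right) = - \frac{72212}{414367} - \left(\left(-59637\right) \left(- \frac{1}{40225}\right) + \frac{62208}{7357}\right) = - \frac{72212}{414367} - \left(\frac{59637}{40225} + \frac{62208}{7357}\right) = - \frac{72212}{414367} - \frac{2941066209}{295935325} = - \frac{1240050863513603}{122625832814275}$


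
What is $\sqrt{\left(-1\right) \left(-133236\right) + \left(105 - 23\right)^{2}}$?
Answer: $2 \sqrt{34990} \approx 374.11$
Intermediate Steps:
$\sqrt{\left(-1\right) \left(-133236\right) + \left(105 - 23\right)^{2}} = \sqrt{133236 + 82^{2}} = \sqrt{133236 + 6724} = \sqrt{139960} = 2 \sqrt{34990}$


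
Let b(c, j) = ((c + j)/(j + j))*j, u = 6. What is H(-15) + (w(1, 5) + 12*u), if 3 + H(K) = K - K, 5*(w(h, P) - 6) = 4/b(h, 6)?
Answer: 2633/35 ≈ 75.229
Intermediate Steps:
b(c, j) = c/2 + j/2 (b(c, j) = ((c + j)/((2*j)))*j = ((c + j)*(1/(2*j)))*j = ((c + j)/(2*j))*j = c/2 + j/2)
w(h, P) = 6 + 4/(5*(3 + h/2)) (w(h, P) = 6 + (4/(h/2 + (½)*6))/5 = 6 + (4/(h/2 + 3))/5 = 6 + (4/(3 + h/2))/5 = 6 + 4/(5*(3 + h/2)))
H(K) = -3 (H(K) = -3 + (K - K) = -3 + 0 = -3)
H(-15) + (w(1, 5) + 12*u) = -3 + (2*(94 + 15*1)/(5*(6 + 1)) + 12*6) = -3 + ((⅖)*(94 + 15)/7 + 72) = -3 + ((⅖)*(⅐)*109 + 72) = -3 + (218/35 + 72) = -3 + 2738/35 = 2633/35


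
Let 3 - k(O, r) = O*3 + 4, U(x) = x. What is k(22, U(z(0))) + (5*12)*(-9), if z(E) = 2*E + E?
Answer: -607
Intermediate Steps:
z(E) = 3*E
k(O, r) = -1 - 3*O (k(O, r) = 3 - (O*3 + 4) = 3 - (3*O + 4) = 3 - (4 + 3*O) = 3 + (-4 - 3*O) = -1 - 3*O)
k(22, U(z(0))) + (5*12)*(-9) = (-1 - 3*22) + (5*12)*(-9) = (-1 - 66) + 60*(-9) = -67 - 540 = -607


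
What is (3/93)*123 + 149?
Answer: 4742/31 ≈ 152.97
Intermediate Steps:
(3/93)*123 + 149 = (3*(1/93))*123 + 149 = (1/31)*123 + 149 = 123/31 + 149 = 4742/31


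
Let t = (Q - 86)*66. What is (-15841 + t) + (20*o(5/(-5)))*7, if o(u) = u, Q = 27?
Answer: -19875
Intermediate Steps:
t = -3894 (t = (27 - 86)*66 = -59*66 = -3894)
(-15841 + t) + (20*o(5/(-5)))*7 = (-15841 - 3894) + (20*(5/(-5)))*7 = -19735 + (20*(5*(-⅕)))*7 = -19735 + (20*(-1))*7 = -19735 - 20*7 = -19735 - 140 = -19875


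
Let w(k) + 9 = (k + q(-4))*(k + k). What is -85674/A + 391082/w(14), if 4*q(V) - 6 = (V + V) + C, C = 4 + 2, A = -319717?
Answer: 125070775808/131403687 ≈ 951.81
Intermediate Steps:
C = 6
q(V) = 3 + V/2 (q(V) = 3/2 + ((V + V) + 6)/4 = 3/2 + (2*V + 6)/4 = 3/2 + (6 + 2*V)/4 = 3/2 + (3/2 + V/2) = 3 + V/2)
w(k) = -9 + 2*k*(1 + k) (w(k) = -9 + (k + (3 + (½)*(-4)))*(k + k) = -9 + (k + (3 - 2))*(2*k) = -9 + (k + 1)*(2*k) = -9 + (1 + k)*(2*k) = -9 + 2*k*(1 + k))
-85674/A + 391082/w(14) = -85674/(-319717) + 391082/(-9 + 2*14 + 2*14²) = -85674*(-1/319717) + 391082/(-9 + 28 + 2*196) = 85674/319717 + 391082/(-9 + 28 + 392) = 85674/319717 + 391082/411 = 125070775808/131403687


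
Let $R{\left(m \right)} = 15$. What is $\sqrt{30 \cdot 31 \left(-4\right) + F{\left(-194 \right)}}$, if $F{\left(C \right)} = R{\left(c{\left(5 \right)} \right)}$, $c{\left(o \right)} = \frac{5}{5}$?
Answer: $i \sqrt{3705} \approx 60.869 i$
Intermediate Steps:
$c{\left(o \right)} = 1$ ($c{\left(o \right)} = 5 \cdot \frac{1}{5} = 1$)
$F{\left(C \right)} = 15$
$\sqrt{30 \cdot 31 \left(-4\right) + F{\left(-194 \right)}} = \sqrt{30 \cdot 31 \left(-4\right) + 15} = \sqrt{930 \left(-4\right) + 15} = \sqrt{-3720 + 15} = \sqrt{-3705} = i \sqrt{3705}$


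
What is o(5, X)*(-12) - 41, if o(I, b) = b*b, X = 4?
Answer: -233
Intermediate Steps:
o(I, b) = b²
o(5, X)*(-12) - 41 = 4²*(-12) - 41 = 16*(-12) - 41 = -192 - 41 = -233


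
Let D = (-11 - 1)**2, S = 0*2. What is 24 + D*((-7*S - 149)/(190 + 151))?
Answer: -13272/341 ≈ -38.921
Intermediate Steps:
S = 0
D = 144 (D = (-12)**2 = 144)
24 + D*((-7*S - 149)/(190 + 151)) = 24 + 144*((-7*0 - 149)/(190 + 151)) = 24 + 144*((0 - 149)/341) = 24 + 144*(-149*1/341) = 24 + 144*(-149/341) = 24 - 21456/341 = -13272/341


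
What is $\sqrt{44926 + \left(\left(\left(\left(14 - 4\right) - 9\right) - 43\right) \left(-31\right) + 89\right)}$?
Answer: $\sqrt{46317} \approx 215.21$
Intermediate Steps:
$\sqrt{44926 + \left(\left(\left(\left(14 - 4\right) - 9\right) - 43\right) \left(-31\right) + 89\right)} = \sqrt{44926 + \left(\left(\left(10 - 9\right) - 43\right) \left(-31\right) + 89\right)} = \sqrt{44926 + \left(\left(1 - 43\right) \left(-31\right) + 89\right)} = \sqrt{44926 + \left(\left(-42\right) \left(-31\right) + 89\right)} = \sqrt{44926 + \left(1302 + 89\right)} = \sqrt{44926 + 1391} = \sqrt{46317}$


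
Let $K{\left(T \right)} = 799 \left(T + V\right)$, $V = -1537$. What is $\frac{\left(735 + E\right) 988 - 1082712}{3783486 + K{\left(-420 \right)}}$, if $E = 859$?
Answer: $\frac{492160}{2219843} \approx 0.22171$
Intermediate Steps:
$K{\left(T \right)} = -1228063 + 799 T$ ($K{\left(T \right)} = 799 \left(T - 1537\right) = 799 \left(-1537 + T\right) = -1228063 + 799 T$)
$\frac{\left(735 + E\right) 988 - 1082712}{3783486 + K{\left(-420 \right)}} = \frac{\left(735 + 859\right) 988 - 1082712}{3783486 + \left(-1228063 + 799 \left(-420\right)\right)} = \frac{1594 \cdot 988 - 1082712}{3783486 - 1563643} = \frac{1574872 - 1082712}{3783486 - 1563643} = \frac{492160}{2219843}$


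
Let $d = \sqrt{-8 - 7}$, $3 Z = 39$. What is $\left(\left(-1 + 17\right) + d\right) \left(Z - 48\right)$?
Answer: $-560 - 35 i \sqrt{15} \approx -560.0 - 135.55 i$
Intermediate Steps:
$Z = 13$ ($Z = \frac{1}{3} \cdot 39 = 13$)
$d = i \sqrt{15}$ ($d = \sqrt{-15} = i \sqrt{15} \approx 3.873 i$)
$\left(\left(-1 + 17\right) + d\right) \left(Z - 48\right) = \left(\left(-1 + 17\right) + i \sqrt{15}\right) \left(13 - 48\right) = \left(16 + i \sqrt{15}\right) \left(-35\right) = -560 - 35 i \sqrt{15}$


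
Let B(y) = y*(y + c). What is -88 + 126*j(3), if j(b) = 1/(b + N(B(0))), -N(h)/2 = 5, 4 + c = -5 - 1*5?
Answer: -106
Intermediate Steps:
c = -14 (c = -4 + (-5 - 1*5) = -4 + (-5 - 5) = -4 - 10 = -14)
B(y) = y*(-14 + y) (B(y) = y*(y - 14) = y*(-14 + y))
N(h) = -10 (N(h) = -2*5 = -10)
j(b) = 1/(-10 + b) (j(b) = 1/(b - 10) = 1/(-10 + b))
-88 + 126*j(3) = -88 + 126/(-10 + 3) = -88 + 126/(-7) = -88 + 126*(-⅐) = -88 - 18 = -106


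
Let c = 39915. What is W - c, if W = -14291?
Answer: -54206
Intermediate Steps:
W - c = -14291 - 1*39915 = -14291 - 39915 = -54206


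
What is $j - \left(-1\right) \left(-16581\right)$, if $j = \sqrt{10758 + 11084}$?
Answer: $-16581 + \sqrt{21842} \approx -16433.0$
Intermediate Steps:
$j = \sqrt{21842} \approx 147.79$
$j - \left(-1\right) \left(-16581\right) = \sqrt{21842} - \left(-1\right) \left(-16581\right) = \sqrt{21842} - 16581 = -16581 + \sqrt{21842}$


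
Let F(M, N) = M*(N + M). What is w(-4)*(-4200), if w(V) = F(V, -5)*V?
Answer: 604800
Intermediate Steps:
F(M, N) = M*(M + N)
w(V) = V**2*(-5 + V) (w(V) = (V*(V - 5))*V = (V*(-5 + V))*V = V**2*(-5 + V))
w(-4)*(-4200) = ((-4)**2*(-5 - 4))*(-4200) = (16*(-9))*(-4200) = -144*(-4200) = 604800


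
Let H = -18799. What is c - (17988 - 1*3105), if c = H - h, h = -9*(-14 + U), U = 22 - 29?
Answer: -33871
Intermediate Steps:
U = -7
h = 189 (h = -9*(-14 - 7) = -9*(-21) = 189)
c = -18988 (c = -18799 - 1*189 = -18799 - 189 = -18988)
c - (17988 - 1*3105) = -18988 - (17988 - 1*3105) = -18988 - (17988 - 3105) = -18988 - 1*14883 = -18988 - 14883 = -33871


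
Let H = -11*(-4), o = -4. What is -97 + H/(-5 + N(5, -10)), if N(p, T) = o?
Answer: -917/9 ≈ -101.89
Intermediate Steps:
N(p, T) = -4
H = 44
-97 + H/(-5 + N(5, -10)) = -97 + 44/(-5 - 4) = -97 + 44/(-9) = -97 - 1/9*44 = -97 - 44/9 = -917/9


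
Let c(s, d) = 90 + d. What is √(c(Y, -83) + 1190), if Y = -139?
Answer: 3*√133 ≈ 34.598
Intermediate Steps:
√(c(Y, -83) + 1190) = √((90 - 83) + 1190) = √(7 + 1190) = √1197 = 3*√133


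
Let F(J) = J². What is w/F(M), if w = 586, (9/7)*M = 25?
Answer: 47466/30625 ≈ 1.5499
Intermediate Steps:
M = 175/9 (M = (7/9)*25 = 175/9 ≈ 19.444)
w/F(M) = 586/((175/9)²) = 586/(30625/81) = 586*(81/30625) = 47466/30625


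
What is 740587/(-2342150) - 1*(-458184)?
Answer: 1073134915013/2342150 ≈ 4.5818e+5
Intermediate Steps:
740587/(-2342150) - 1*(-458184) = 740587*(-1/2342150) + 458184 = -740587/2342150 + 458184 = 1073134915013/2342150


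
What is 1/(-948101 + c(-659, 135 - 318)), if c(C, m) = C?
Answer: -1/948760 ≈ -1.0540e-6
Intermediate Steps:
1/(-948101 + c(-659, 135 - 318)) = 1/(-948101 - 659) = 1/(-948760) = -1/948760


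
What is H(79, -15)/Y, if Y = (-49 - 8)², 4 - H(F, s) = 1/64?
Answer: 85/69312 ≈ 0.0012263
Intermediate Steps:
H(F, s) = 255/64 (H(F, s) = 4 - 1/64 = 255/64)
Y = 3249 (Y = (-57)² = 3249)
H(79, -15)/Y = (255/64)/3249 = (255/64)*(1/3249) = 85/69312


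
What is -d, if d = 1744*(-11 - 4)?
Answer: 26160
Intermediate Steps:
d = -26160 (d = 1744*(-15) = -26160)
-d = -1*(-26160) = 26160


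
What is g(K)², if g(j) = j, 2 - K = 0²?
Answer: 4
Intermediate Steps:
K = 2 (K = 2 - 1*0² = 2 - 1*0 = 2 + 0 = 2)
g(K)² = 2² = 4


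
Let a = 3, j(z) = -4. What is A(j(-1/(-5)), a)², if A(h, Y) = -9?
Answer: 81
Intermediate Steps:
A(j(-1/(-5)), a)² = (-9)² = 81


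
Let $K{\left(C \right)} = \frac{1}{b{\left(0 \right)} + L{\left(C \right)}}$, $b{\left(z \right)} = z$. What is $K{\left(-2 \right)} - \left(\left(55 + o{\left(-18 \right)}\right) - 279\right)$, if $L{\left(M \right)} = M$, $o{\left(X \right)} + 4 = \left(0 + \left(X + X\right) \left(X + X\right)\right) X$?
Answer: $\frac{47111}{2} \approx 23556.0$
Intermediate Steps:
$o{\left(X \right)} = -4 + 4 X^{3}$ ($o{\left(X \right)} = -4 + \left(0 + \left(X + X\right) \left(X + X\right)\right) X = -4 + \left(0 + 2 X 2 X\right) X = -4 + \left(0 + 4 X^{2}\right) X = -4 + 4 X^{2} X = -4 + 4 X^{3}$)
$K{\left(C \right)} = \frac{1}{C}$ ($K{\left(C \right)} = \frac{1}{0 + C} = \frac{1}{C}$)
$K{\left(-2 \right)} - \left(\left(55 + o{\left(-18 \right)}\right) - 279\right) = \frac{1}{-2} - \left(\left(55 + \left(-4 + 4 \left(-18\right)^{3}\right)\right) - 279\right) = - \frac{1}{2} - \left(\left(55 + \left(-4 + 4 \left(-5832\right)\right)\right) - 279\right) = - \frac{1}{2} - \left(\left(55 - 23332\right) - 279\right) = - \frac{1}{2} - \left(-23277 - 279\right) = - \frac{1}{2} - -23556 = - \frac{1}{2} + 23556 = \frac{47111}{2}$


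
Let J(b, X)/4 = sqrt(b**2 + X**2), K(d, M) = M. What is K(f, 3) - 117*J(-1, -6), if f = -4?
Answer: 3 - 468*sqrt(37) ≈ -2843.7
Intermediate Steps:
J(b, X) = 4*sqrt(X**2 + b**2) (J(b, X) = 4*sqrt(b**2 + X**2) = 4*sqrt(X**2 + b**2))
K(f, 3) - 117*J(-1, -6) = 3 - 468*sqrt((-6)**2 + (-1)**2) = 3 - 468*sqrt(36 + 1) = 3 - 468*sqrt(37)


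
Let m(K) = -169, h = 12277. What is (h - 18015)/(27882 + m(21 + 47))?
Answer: -5738/27713 ≈ -0.20705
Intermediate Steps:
(h - 18015)/(27882 + m(21 + 47)) = (12277 - 18015)/(27882 - 169) = -5738/27713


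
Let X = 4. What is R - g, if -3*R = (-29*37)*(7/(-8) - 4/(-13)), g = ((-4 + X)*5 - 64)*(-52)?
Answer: -1101643/312 ≈ -3530.9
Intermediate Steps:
g = 3328 (g = ((-4 + 4)*5 - 64)*(-52) = (0*5 - 64)*(-52) = (0 - 64)*(-52) = -64*(-52) = 3328)
R = -63307/312 (R = -(-29*37)*(7/(-8) - 4/(-13))/3 = -(-1073)*(7*(-⅛) - 4*(-1/13))/3 = -(-1073)*(-7/8 + 4/13)/3 = -(-1073)*(-59)/(3*104) = -⅓*63307/104 = -63307/312 ≈ -202.91)
R - g = -63307/312 - 1*3328 = -63307/312 - 3328 = -1101643/312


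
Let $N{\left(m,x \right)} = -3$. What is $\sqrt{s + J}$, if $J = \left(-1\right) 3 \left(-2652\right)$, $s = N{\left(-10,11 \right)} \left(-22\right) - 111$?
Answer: $3 \sqrt{879} \approx 88.944$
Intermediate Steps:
$s = -45$ ($s = \left(-3\right) \left(-22\right) - 111 = 66 - 111 = -45$)
$J = 7956$ ($J = \left(-3\right) \left(-2652\right) = 7956$)
$\sqrt{s + J} = \sqrt{-45 + 7956} = \sqrt{7911} = 3 \sqrt{879}$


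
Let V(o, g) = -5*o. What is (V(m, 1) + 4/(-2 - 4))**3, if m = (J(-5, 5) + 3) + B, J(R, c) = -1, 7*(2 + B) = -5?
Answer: 226981/9261 ≈ 24.509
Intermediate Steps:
B = -19/7 (B = -2 + (1/7)*(-5) = -2 - 5/7 = -19/7 ≈ -2.7143)
m = -5/7 (m = (-1 + 3) - 19/7 = 2 - 19/7 = -5/7 ≈ -0.71429)
(V(m, 1) + 4/(-2 - 4))**3 = (-5*(-5/7) + 4/(-2 - 4))**3 = (25/7 + 4/(-6))**3 = (25/7 - 1/6*4)**3 = (25/7 - 2/3)**3 = (61/21)**3 = 226981/9261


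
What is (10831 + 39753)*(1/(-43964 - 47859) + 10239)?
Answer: 47557847406464/91823 ≈ 5.1793e+8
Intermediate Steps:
(10831 + 39753)*(1/(-43964 - 47859) + 10239) = 50584*(1/(-91823) + 10239) = 50584*(-1/91823 + 10239) = 50584*(940175696/91823) = 47557847406464/91823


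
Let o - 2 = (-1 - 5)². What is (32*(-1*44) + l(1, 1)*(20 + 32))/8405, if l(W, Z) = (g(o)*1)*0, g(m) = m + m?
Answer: -1408/8405 ≈ -0.16752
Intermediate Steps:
o = 38 (o = 2 + (-1 - 5)² = 2 + (-6)² = 2 + 36 = 38)
g(m) = 2*m
l(W, Z) = 0 (l(W, Z) = ((2*38)*1)*0 = (76*1)*0 = 76*0 = 0)
(32*(-1*44) + l(1, 1)*(20 + 32))/8405 = (32*(-1*44) + 0*(20 + 32))/8405 = (32*(-44) + 0*52)*(1/8405) = (-1408 + 0)*(1/8405) = -1408*1/8405 = -1408/8405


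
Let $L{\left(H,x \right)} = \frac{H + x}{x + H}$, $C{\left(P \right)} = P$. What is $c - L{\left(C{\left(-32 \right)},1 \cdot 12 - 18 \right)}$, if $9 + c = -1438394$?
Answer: $-1438404$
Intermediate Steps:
$L{\left(H,x \right)} = 1$ ($L{\left(H,x \right)} = \frac{H + x}{H + x} = 1$)
$c = -1438403$ ($c = -9 - 1438394 = -1438403$)
$c - L{\left(C{\left(-32 \right)},1 \cdot 12 - 18 \right)} = -1438403 - 1 = -1438404$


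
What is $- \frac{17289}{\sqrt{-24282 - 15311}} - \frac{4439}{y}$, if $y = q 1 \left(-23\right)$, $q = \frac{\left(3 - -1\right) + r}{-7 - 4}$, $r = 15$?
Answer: $- \frac{2123}{19} + \frac{1017 i \sqrt{137}}{137} \approx -111.74 + 86.888 i$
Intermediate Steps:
$q = - \frac{19}{11}$ ($q = \frac{\left(3 - -1\right) + 15}{-7 - 4} = \frac{\left(3 + 1\right) + 15}{-11} = \left(4 + 15\right) \left(- \frac{1}{11}\right) = 19 \left(- \frac{1}{11}\right) = - \frac{19}{11} \approx -1.7273$)
$y = \frac{437}{11}$ ($y = \left(- \frac{19}{11}\right) 1 \left(-23\right) = \left(- \frac{19}{11}\right) \left(-23\right) = \frac{437}{11} \approx 39.727$)
$- \frac{17289}{\sqrt{-24282 - 15311}} - \frac{4439}{y} = - \frac{17289}{\sqrt{-24282 - 15311}} - \frac{4439}{\frac{437}{11}} = - \frac{17289}{\sqrt{-39593}} - \frac{2123}{19} = - \frac{17289}{17 i \sqrt{137}} - \frac{2123}{19} = - 17289 \left(- \frac{i \sqrt{137}}{2329}\right) - \frac{2123}{19} = \frac{1017 i \sqrt{137}}{137} - \frac{2123}{19} = - \frac{2123}{19} + \frac{1017 i \sqrt{137}}{137}$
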